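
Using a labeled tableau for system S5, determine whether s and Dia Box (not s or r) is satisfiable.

Satisfiable (open branch found)

1. s and Dia Box (not s or r), 0
2. s, 0
3. Dia Box (not s or r), 0
4. Box (not s or r), 1
5. not s or r, 0
6. not s or r, 1
7. r, 0
8. r, 1
Accessibility: 0R0, 0R1, 1R0, 1R1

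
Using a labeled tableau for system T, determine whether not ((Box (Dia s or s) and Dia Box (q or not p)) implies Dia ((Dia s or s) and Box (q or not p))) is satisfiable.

1. not ((Box (Dia s or s) and Dia Box (q or not p)) implies Dia ((Dia s or s) and Box (q or not p))), u
2. Box (Dia s or s) and Dia Box (q or not p), u
3. not Dia ((Dia s or s) and Box (q or not p)), u
4. Box (Dia s or s), u
5. Dia Box (q or not p), u
6. not ((Dia s or s) and Box (q or not p)), u
7. Dia s or s, u
8. not Box (q or not p), u
9. Dia s, u
10. Box (q or not p), v
11. not ((Dia s or s) and Box (q or not p)), v
12. Dia s or s, v
13. q or not p, v
14. not Box (q or not p), v
15. s, v
16. not p, v
17. not (q or not p), w
18. not q, w
19. p, w
20. not ((Dia s or s) and Box (q or not p)), w
21. Dia s or s, w
22. not (Dia s or s), w
23. not Dia s, w
24. not s, w
25. Dia s, w
26. s, x
27. not ((Dia s or s) and Box (q or not p)), x
28. Dia s or s, x
29. not Box (q or not p), x
30. not (q or not p), y
31. not q, y
32. p, y
33. q or not p, y
34. not p, y
Accessibility: uRu, uRv, uRw, uRx, vRv, vRy, wRw, xRx, yRy
Branch closes: p and not p both at y.
(One branch shown.) All branches close.

Unsatisfiable (every branch closes)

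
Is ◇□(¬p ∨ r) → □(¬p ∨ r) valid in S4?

No, not valid

Tableau for the negation ¬(◇□(¬p ∨ r) → □(¬p ∨ r)):
1. ¬(◇□(¬p ∨ r) → □(¬p ∨ r)), u
2. ◇□(¬p ∨ r), u
3. ¬□(¬p ∨ r), u
4. □(¬p ∨ r), v
5. ¬p ∨ r, v
6. r, v
7. ¬(¬p ∨ r), w
8. p, w
9. ¬r, w
Accessibility: uRu, uRv, uRw, vRv, wRw
The negation has an open branch (countermodel exists).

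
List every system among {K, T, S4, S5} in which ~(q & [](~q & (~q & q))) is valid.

K-tableau for the negation q & [](~q & (~q & q)):
1. q & [](~q & (~q & q)), 0
2. q, 0
3. [](~q & (~q & q)), 0
Complete open branch: countermodel on a K-frame, so not valid in K.
T-tableau for the negation q & [](~q & (~q & q)):
1. q & [](~q & (~q & q)), 0
2. q, 0
3. [](~q & (~q & q)), 0
4. ~q & (~q & q), 0
5. ~q, 0
6. ~q & q, 0
Accessibility: 0R0
Branch closes: q and ~q both at 0.
Every branch closes (one shown): valid in T, hence also in S4, S5 (every theorem of T is a theorem of S4 and S5).

T, S4, S5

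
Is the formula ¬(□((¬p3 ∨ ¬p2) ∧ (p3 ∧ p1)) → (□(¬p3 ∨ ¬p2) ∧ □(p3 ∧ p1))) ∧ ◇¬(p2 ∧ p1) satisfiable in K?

1. ¬(□((¬p3 ∨ ¬p2) ∧ (p3 ∧ p1)) → (□(¬p3 ∨ ¬p2) ∧ □(p3 ∧ p1))) ∧ ◇¬(p2 ∧ p1), 0
2. ¬(□((¬p3 ∨ ¬p2) ∧ (p3 ∧ p1)) → (□(¬p3 ∨ ¬p2) ∧ □(p3 ∧ p1))), 0
3. ◇¬(p2 ∧ p1), 0
4. □((¬p3 ∨ ¬p2) ∧ (p3 ∧ p1)), 0
5. ¬(□(¬p3 ∨ ¬p2) ∧ □(p3 ∧ p1)), 0
6. ¬□(¬p3 ∨ ¬p2), 0
7. ¬(p2 ∧ p1), 1
8. (¬p3 ∨ ¬p2) ∧ (p3 ∧ p1), 1
9. ¬p3 ∨ ¬p2, 1
10. p3 ∧ p1, 1
11. p3, 1
12. p1, 1
13. ¬p2, 1
14. ¬(¬p3 ∨ ¬p2), 2
15. p3, 2
16. p2, 2
17. (¬p3 ∨ ¬p2) ∧ (p3 ∧ p1), 2
18. ¬p3 ∨ ¬p2, 2
19. p3 ∧ p1, 2
20. p1, 2
21. ¬p2, 2
Accessibility: 0R1, 0R2
Branch closes: p2 and ¬p2 both at 2.
Every branch closes; the branch above is one of them.

Unsatisfiable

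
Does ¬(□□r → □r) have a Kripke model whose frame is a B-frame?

Unsatisfiable

1. ¬(□□r → □r), 0
2. □□r, 0   [¬→-rule on 1]
3. ¬□r, 0   [¬→-rule on 1]
4. □r, 0   [□-rule on 2 via 0R0]
5. r, 0   [□-rule on 4 via 0R0]
6. ¬r, 1   [¬□-rule on 3: fresh world 1, 0R1]
7. □r, 1   [□-rule on 2 via 0R1]
8. r, 1   [□-rule on 4 via 0R1]
Accessibility: 0R0, 0R1, 1R0, 1R1
Branch closes: r and ¬r both at 1.
All branches of the tableau close; one closing branch shown above.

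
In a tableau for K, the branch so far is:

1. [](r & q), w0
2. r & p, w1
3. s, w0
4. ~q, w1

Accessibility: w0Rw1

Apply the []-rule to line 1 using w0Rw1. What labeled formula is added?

r & q, w1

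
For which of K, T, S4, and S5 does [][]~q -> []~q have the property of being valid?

T, S4, S5

T-tableau for the negation ~([][]~q -> []~q):
1. ~([][]~q -> []~q), 0
2. [][]~q, 0
3. ~[]~q, 0
4. []~q, 0
5. ~q, 0
6. q, 1
7. []~q, 1
8. ~q, 1
Accessibility: 0R0, 0R1, 1R1
Branch closes: q and ~q both at 1.
Every branch closes (one shown): valid in T, hence also in S4, S5 (every theorem of T is a theorem of S4 and S5).
K-tableau for the negation ~([][]~q -> []~q):
1. ~([][]~q -> []~q), 0
2. [][]~q, 0
3. ~[]~q, 0
4. q, 1
5. []~q, 1
Accessibility: 0R1
Complete open branch: countermodel on a K-frame, so not valid in K.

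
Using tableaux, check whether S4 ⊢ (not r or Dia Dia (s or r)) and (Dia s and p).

Tableau for the negation not ((not r or Dia Dia (s or r)) and (Dia s and p)):
1. not ((not r or Dia Dia (s or r)) and (Dia s and p)), w0
2. not (Dia s and p), w0   [neg-and-rule on 1 (branches; this branch)]
3. not p, w0   [neg-and-rule on 2 (branches; this branch)]
Accessibility: w0Rw0
The negation has an open branch (countermodel exists).

Not valid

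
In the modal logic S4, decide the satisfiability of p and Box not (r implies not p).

1. p and Box not (r implies not p), 0
2. p, 0
3. Box not (r implies not p), 0
4. not (r implies not p), 0
5. r, 0
Accessibility: 0R0

Satisfiable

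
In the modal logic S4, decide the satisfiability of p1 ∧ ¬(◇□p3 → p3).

1. p1 ∧ ¬(◇□p3 → p3), w0
2. p1, w0
3. ¬(◇□p3 → p3), w0
4. ◇□p3, w0
5. ¬p3, w0
6. □p3, w1
7. p3, w1
Accessibility: w0Rw0, w0Rw1, w1Rw1

Yes, satisfiable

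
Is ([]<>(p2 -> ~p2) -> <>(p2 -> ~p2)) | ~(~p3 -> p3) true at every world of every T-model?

Valid in T

Tableau for the negation ~(([]<>(p2 -> ~p2) -> <>(p2 -> ~p2)) | ~(~p3 -> p3)):
1. ~(([]<>(p2 -> ~p2) -> <>(p2 -> ~p2)) | ~(~p3 -> p3)), u
2. ~([]<>(p2 -> ~p2) -> <>(p2 -> ~p2)), u   [~|-rule on 1]
3. ~p3 -> p3, u   [~|-rule on 1]
4. []<>(p2 -> ~p2), u   [~->-rule on 2]
5. ~<>(p2 -> ~p2), u   [~->-rule on 2]
6. <>(p2 -> ~p2), u   [[]-rule on 4 via uRu]
7. ~(p2 -> ~p2), u   [~<>-rule on 5 via uRu]
8. p2, u   [~->-rule on 7]
9. p3, u   [->-rule on 3 (branches; this branch)]
10. p2 -> ~p2, v   [<>-rule on 6: fresh world v, uRv]
11. <>(p2 -> ~p2), v   [[]-rule on 4 via uRv]
12. ~(p2 -> ~p2), v   [~<>-rule on 5 via uRv]
13. p2, v   [~->-rule on 12]
14. ~p2, v   [->-rule on 10 (branches; this branch)]
Accessibility: uRu, uRv, vRv
Branch closes: p2 and ~p2 both at v.
Every branch of the negation's tableau closes; the branch above is one of them.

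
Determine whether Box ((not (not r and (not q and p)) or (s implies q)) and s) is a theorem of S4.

Tableau for the negation not Box ((not (not r and (not q and p)) or (s implies q)) and s):
1. not Box ((not (not r and (not q and p)) or (s implies q)) and s), 0
2. not ((not (not r and (not q and p)) or (s implies q)) and s), 1
3. not s, 1
Accessibility: 0R0, 0R1, 1R1
The negation has an open branch (countermodel exists).

Invalid (countermodel exists)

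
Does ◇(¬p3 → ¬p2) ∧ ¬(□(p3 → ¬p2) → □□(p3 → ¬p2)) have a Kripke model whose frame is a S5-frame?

1. ◇(¬p3 → ¬p2) ∧ ¬(□(p3 → ¬p2) → □□(p3 → ¬p2)), u
2. ◇(¬p3 → ¬p2), u   [∧-rule on 1]
3. ¬(□(p3 → ¬p2) → □□(p3 → ¬p2)), u   [∧-rule on 1]
4. □(p3 → ¬p2), u   [¬→-rule on 3]
5. ¬□□(p3 → ¬p2), u   [¬→-rule on 3]
6. p3 → ¬p2, u   [□-rule on 4 via uRu]
7. ¬p2, u   [→-rule on 6 (branches; this branch)]
8. ¬p3 → ¬p2, v   [◇-rule on 2: fresh world v, uRv]
9. p3 → ¬p2, v   [□-rule on 4 via uRv]
10. ¬p2, v   [→-rule on 8 (branches; this branch)]
11. ¬□(p3 → ¬p2), w   [¬□-rule on 5: fresh world w, uRw]
12. p3 → ¬p2, w   [□-rule on 4 via uRw]
13. ¬p2, w   [→-rule on 12 (branches; this branch)]
14. ¬(p3 → ¬p2), x   [¬□-rule on 11: fresh world x, wRx]
15. p3, x   [¬→-rule on 14]
16. p2, x   [¬→-rule on 14]
17. p3 → ¬p2, x   [□-rule on 4 via uRx]
18. ¬p2, x   [→-rule on 17 (branches; this branch)]
Accessibility: uRu, uRv, uRw, uRx, vRu, vRv, vRw, vRx, wRu, wRv, wRw, wRx, xRu, xRv, xRw, xRx
Branch closes: p2 and ¬p2 both at x.
(One branch shown.) All branches close.

Unsatisfiable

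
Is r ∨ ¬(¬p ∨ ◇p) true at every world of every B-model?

Tableau for the negation ¬(r ∨ ¬(¬p ∨ ◇p)):
1. ¬(r ∨ ¬(¬p ∨ ◇p)), u
2. ¬r, u
3. ¬p ∨ ◇p, u
4. ◇p, u
5. p, v
Accessibility: uRu, uRv, vRu, vRv
The negation has an open branch (countermodel exists).

Invalid (countermodel exists)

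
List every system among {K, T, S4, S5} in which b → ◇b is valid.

K-tableau for the negation ¬(b → ◇b):
1. ¬(b → ◇b), u
2. b, u   [¬→-rule on 1]
3. ¬◇b, u   [¬→-rule on 1]
Complete open branch: countermodel on a K-frame, so not valid in K.
T-tableau for the negation ¬(b → ◇b):
1. ¬(b → ◇b), u
2. b, u   [¬→-rule on 1]
3. ¬◇b, u   [¬→-rule on 1]
4. ¬b, u   [¬◇-rule on 3 via uRu]
Accessibility: uRu
Branch closes: b and ¬b both at u.
Every branch closes (one shown): valid in T, hence also in S4, S5 (every theorem of T is a theorem of S4 and S5).

T, S4, S5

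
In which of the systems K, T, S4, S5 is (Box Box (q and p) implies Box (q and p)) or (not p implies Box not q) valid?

T, S4, S5

K-tableau for the negation not ((Box Box (q and p) implies Box (q and p)) or (not p implies Box not q)):
1. not ((Box Box (q and p) implies Box (q and p)) or (not p implies Box not q)), u
2. not (Box Box (q and p) implies Box (q and p)), u   [neg-or-rule on 1]
3. not (not p implies Box not q), u   [neg-or-rule on 1]
4. Box Box (q and p), u   [neg-implies-rule on 2]
5. not Box (q and p), u   [neg-implies-rule on 2]
6. not p, u   [neg-implies-rule on 3]
7. not Box not q, u   [neg-implies-rule on 3]
8. not (q and p), v   [neg-Box-rule on 5: fresh world v, uRv]
9. Box (q and p), v   [Box-rule on 4 via uRv]
10. not p, v   [neg-and-rule on 8 (branches; this branch)]
11. q, w   [neg-Box-rule on 7: fresh world w, uRw]
12. Box (q and p), w   [Box-rule on 4 via uRw]
Accessibility: uRv, uRw
Complete open branch: countermodel on a K-frame, so not valid in K.
T-tableau for the negation not ((Box Box (q and p) implies Box (q and p)) or (not p implies Box not q)):
1. not ((Box Box (q and p) implies Box (q and p)) or (not p implies Box not q)), u
2. not (Box Box (q and p) implies Box (q and p)), u   [neg-or-rule on 1]
3. not (not p implies Box not q), u   [neg-or-rule on 1]
4. Box Box (q and p), u   [neg-implies-rule on 2]
5. not Box (q and p), u   [neg-implies-rule on 2]
6. not p, u   [neg-implies-rule on 3]
7. not Box not q, u   [neg-implies-rule on 3]
8. Box (q and p), u   [Box-rule on 4 via uRu]
9. q and p, u   [Box-rule on 8 via uRu]
10. q, u   [and-rule on 9]
11. p, u   [and-rule on 9]
Accessibility: uRu
Branch closes: p and not p both at u.
Every branch closes (one shown): valid in T, hence also in S4, S5 (every theorem of T is a theorem of S4 and S5).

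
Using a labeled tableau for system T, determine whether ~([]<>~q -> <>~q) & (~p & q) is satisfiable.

Unsatisfiable (every branch closes)

1. ~([]<>~q -> <>~q) & (~p & q), w0
2. ~([]<>~q -> <>~q), w0
3. ~p & q, w0
4. []<>~q, w0
5. ~<>~q, w0
6. ~p, w0
7. q, w0
8. <>~q, w0
9. ~q, w1
10. <>~q, w1
11. q, w1
Accessibility: w0Rw0, w0Rw1, w1Rw1
Branch closes: q and ~q both at w1.
Every branch closes; the branch above is one of them.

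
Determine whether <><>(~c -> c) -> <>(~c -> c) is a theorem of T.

Tableau for the negation ~(<><>(~c -> c) -> <>(~c -> c)):
1. ~(<><>(~c -> c) -> <>(~c -> c)), u
2. <><>(~c -> c), u
3. ~<>(~c -> c), u
4. ~(~c -> c), u
5. ~c, u
6. <>(~c -> c), v
7. ~(~c -> c), v
8. ~c, v
9. ~c -> c, w
10. c, w
Accessibility: uRu, uRv, vRv, vRw, wRw
The negation has an open branch (countermodel exists).

Invalid (countermodel exists)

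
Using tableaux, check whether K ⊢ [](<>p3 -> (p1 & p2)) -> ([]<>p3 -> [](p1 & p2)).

Yes, valid

Tableau for the negation ~([](<>p3 -> (p1 & p2)) -> ([]<>p3 -> [](p1 & p2))):
1. ~([](<>p3 -> (p1 & p2)) -> ([]<>p3 -> [](p1 & p2))), u
2. [](<>p3 -> (p1 & p2)), u
3. ~([]<>p3 -> [](p1 & p2)), u
4. []<>p3, u
5. ~[](p1 & p2), u
6. ~(p1 & p2), v
7. <>p3 -> (p1 & p2), v
8. <>p3, v
9. ~p2, v
10. ~<>p3, v
11. p3, w
12. ~p3, w
Accessibility: uRv, vRw
Branch closes: p3 and ~p3 both at w.
Every branch of the negation's tableau closes; the branch above is one of them.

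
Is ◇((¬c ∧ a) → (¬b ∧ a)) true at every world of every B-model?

No, not valid

Tableau for the negation ¬◇((¬c ∧ a) → (¬b ∧ a)):
1. ¬◇((¬c ∧ a) → (¬b ∧ a)), u
2. ¬((¬c ∧ a) → (¬b ∧ a)), u   [¬◇-rule on 1 via uRu]
3. ¬c ∧ a, u   [¬→-rule on 2]
4. ¬(¬b ∧ a), u   [¬→-rule on 2]
5. ¬c, u   [∧-rule on 3]
6. a, u   [∧-rule on 3]
7. b, u   [¬∧-rule on 4 (branches; this branch)]
Accessibility: uRu
The negation has an open branch (countermodel exists).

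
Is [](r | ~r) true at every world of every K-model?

Tableau for the negation ~[](r | ~r):
1. ~[](r | ~r), w0
2. ~(r | ~r), w1   [~[]-rule on 1: fresh world w1, w0Rw1]
3. ~r, w1   [~|-rule on 2]
4. r, w1   [~|-rule on 2]
Accessibility: w0Rw1
Branch closes: r and ~r both at w1.
Every branch of the negation's tableau closes; the branch above is one of them.

Yes, valid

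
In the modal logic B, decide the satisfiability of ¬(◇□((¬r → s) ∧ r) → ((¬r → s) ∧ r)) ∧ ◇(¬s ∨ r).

1. ¬(◇□((¬r → s) ∧ r) → ((¬r → s) ∧ r)) ∧ ◇(¬s ∨ r), 0
2. ¬(◇□((¬r → s) ∧ r) → ((¬r → s) ∧ r)), 0
3. ◇(¬s ∨ r), 0
4. ◇□((¬r → s) ∧ r), 0
5. ¬((¬r → s) ∧ r), 0
6. ¬(¬r → s), 0
7. ¬r, 0
8. ¬s, 0
9. ¬s ∨ r, 1
10. r, 1
11. □((¬r → s) ∧ r), 2
12. (¬r → s) ∧ r, 0
13. ¬r → s, 0
14. r, 0
Accessibility: 0R0, 0R1, 0R2, 1R0, 1R1, 2R0, 2R2
Branch closes: r and ¬r both at 0.
All branches of the tableau close; one closing branch shown above.

Unsatisfiable (every branch closes)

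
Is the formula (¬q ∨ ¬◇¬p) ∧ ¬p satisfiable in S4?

1. (¬q ∨ ¬◇¬p) ∧ ¬p, 0
2. ¬q ∨ ¬◇¬p, 0
3. ¬p, 0
4. ¬q, 0
Accessibility: 0R0

Satisfiable (open branch found)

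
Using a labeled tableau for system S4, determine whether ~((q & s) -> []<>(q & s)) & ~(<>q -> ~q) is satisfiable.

1. ~((q & s) -> []<>(q & s)) & ~(<>q -> ~q), u
2. ~((q & s) -> []<>(q & s)), u
3. ~(<>q -> ~q), u
4. q & s, u
5. ~[]<>(q & s), u
6. <>q, u
7. q, u
8. s, u
9. ~<>(q & s), v
10. ~(q & s), v
11. ~s, v
12. q, w
Accessibility: uRu, uRv, uRw, vRv, wRw

Satisfiable (open branch found)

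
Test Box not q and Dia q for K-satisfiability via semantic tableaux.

Unsatisfiable (every branch closes)

1. Box not q and Dia q, w0
2. Box not q, w0
3. Dia q, w0
4. q, w1
5. not q, w1
Accessibility: w0Rw1
Branch closes: q and not q both at w1.
(One branch shown.) All branches close.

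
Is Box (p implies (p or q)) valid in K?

Yes, valid

Tableau for the negation not Box (p implies (p or q)):
1. not Box (p implies (p or q)), 0
2. not (p implies (p or q)), 1   [neg-Box-rule on 1: fresh world 1, 0R1]
3. p, 1   [neg-implies-rule on 2]
4. not (p or q), 1   [neg-implies-rule on 2]
5. not p, 1   [neg-or-rule on 4]
6. not q, 1   [neg-or-rule on 4]
Accessibility: 0R1
Branch closes: p and not p both at 1.
All branches of the negation close; one closing branch shown above.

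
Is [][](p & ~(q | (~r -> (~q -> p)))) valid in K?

Tableau for the negation ~[][](p & ~(q | (~r -> (~q -> p)))):
1. ~[][](p & ~(q | (~r -> (~q -> p)))), w0
2. ~[](p & ~(q | (~r -> (~q -> p)))), w1   [~[]-rule on 1: fresh world w1, w0Rw1]
3. ~(p & ~(q | (~r -> (~q -> p)))), w2   [~[]-rule on 2: fresh world w2, w1Rw2]
4. q | (~r -> (~q -> p)), w2   [~&-rule on 3 (branches; this branch)]
5. ~r -> (~q -> p), w2   [|-rule on 4 (branches; this branch)]
6. ~q -> p, w2   [->-rule on 5 (branches; this branch)]
7. p, w2   [->-rule on 6 (branches; this branch)]
Accessibility: w0Rw1, w1Rw2
The negation has an open branch (countermodel exists).

Not valid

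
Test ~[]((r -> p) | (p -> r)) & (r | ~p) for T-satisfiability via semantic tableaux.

No, unsatisfiable

1. ~[]((r -> p) | (p -> r)) & (r | ~p), w0
2. ~[]((r -> p) | (p -> r)), w0
3. r | ~p, w0
4. ~p, w0
5. ~((r -> p) | (p -> r)), w1
6. ~(r -> p), w1
7. ~(p -> r), w1
8. r, w1
9. ~p, w1
10. p, w1
11. ~r, w1
Accessibility: w0Rw0, w0Rw1, w1Rw1
Branch closes: p and ~p both at w1.
(One branch shown.) All branches close.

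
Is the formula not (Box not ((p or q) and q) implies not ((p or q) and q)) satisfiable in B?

1. not (Box not ((p or q) and q) implies not ((p or q) and q)), u
2. Box not ((p or q) and q), u
3. (p or q) and q, u
4. p or q, u
5. q, u
6. not ((p or q) and q), u
7. not (p or q), u
8. not p, u
9. not q, u
Accessibility: uRu
Branch closes: q and not q both at u.
(One branch shown.) All branches close.

Unsatisfiable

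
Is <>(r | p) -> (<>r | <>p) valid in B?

Yes, valid

Tableau for the negation ~(<>(r | p) -> (<>r | <>p)):
1. ~(<>(r | p) -> (<>r | <>p)), w0
2. <>(r | p), w0
3. ~(<>r | <>p), w0
4. ~<>r, w0
5. ~<>p, w0
6. ~r, w0
7. ~p, w0
8. r | p, w1
9. ~r, w1
10. ~p, w1
11. p, w1
Accessibility: w0Rw0, w0Rw1, w1Rw0, w1Rw1
Branch closes: p and ~p both at w1.
All branches of the negation close; one closing branch shown above.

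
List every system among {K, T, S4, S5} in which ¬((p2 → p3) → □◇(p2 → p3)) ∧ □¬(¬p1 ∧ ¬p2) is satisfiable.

K, T, S4

S5-tableau for the formula:
1. ¬((p2 → p3) → □◇(p2 → p3)) ∧ □¬(¬p1 ∧ ¬p2), u
2. ¬((p2 → p3) → □◇(p2 → p3)), u   [∧-rule on 1]
3. □¬(¬p1 ∧ ¬p2), u   [∧-rule on 1]
4. p2 → p3, u   [¬→-rule on 2]
5. ¬□◇(p2 → p3), u   [¬→-rule on 2]
6. ¬(¬p1 ∧ ¬p2), u   [□-rule on 3 via uRu]
7. p3, u   [→-rule on 4 (branches; this branch)]
8. p2, u   [¬∧-rule on 6 (branches; this branch)]
9. ¬◇(p2 → p3), v   [¬□-rule on 5: fresh world v, uRv]
10. ¬(¬p1 ∧ ¬p2), v   [□-rule on 3 via uRv]
11. ¬(p2 → p3), u   [¬◇-rule on 9 via vRu]
12. ¬p3, u   [¬→-rule on 11]
Accessibility: uRu, uRv, vRu, vRv
Branch closes: p3 and ¬p3 both at u.
Every branch closes (one shown): unsatisfiable in S5.
S4-tableau for the formula:
1. ¬((p2 → p3) → □◇(p2 → p3)) ∧ □¬(¬p1 ∧ ¬p2), u
2. ¬((p2 → p3) → □◇(p2 → p3)), u   [∧-rule on 1]
3. □¬(¬p1 ∧ ¬p2), u   [∧-rule on 1]
4. p2 → p3, u   [¬→-rule on 2]
5. ¬□◇(p2 → p3), u   [¬→-rule on 2]
6. ¬(¬p1 ∧ ¬p2), u   [□-rule on 3 via uRu]
7. p3, u   [→-rule on 4 (branches; this branch)]
8. p2, u   [¬∧-rule on 6 (branches; this branch)]
9. ¬◇(p2 → p3), v   [¬□-rule on 5: fresh world v, uRv]
10. ¬(¬p1 ∧ ¬p2), v   [□-rule on 3 via uRv]
11. ¬(p2 → p3), v   [¬◇-rule on 9 via vRv]
12. p2, v   [¬→-rule on 11]
13. ¬p3, v   [¬→-rule on 11]
Accessibility: uRu, uRv, vRv
Complete open branch: satisfiable in S4, hence also in K, T (this S4-model is also a K-model and a T-model).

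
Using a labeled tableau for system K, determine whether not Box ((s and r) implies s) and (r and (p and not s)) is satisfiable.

Unsatisfiable

1. not Box ((s and r) implies s) and (r and (p and not s)), 0
2. not Box ((s and r) implies s), 0
3. r and (p and not s), 0
4. r, 0
5. p and not s, 0
6. p, 0
7. not s, 0
8. not ((s and r) implies s), 1
9. s and r, 1
10. not s, 1
11. s, 1
12. r, 1
Accessibility: 0R1
Branch closes: s and not s both at 1.
(One branch shown.) All branches close.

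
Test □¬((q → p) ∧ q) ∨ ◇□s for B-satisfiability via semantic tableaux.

Yes, satisfiable

1. □¬((q → p) ∧ q) ∨ ◇□s, u
2. ◇□s, u
3. □s, v
4. s, u
5. s, v
Accessibility: uRu, uRv, vRu, vRv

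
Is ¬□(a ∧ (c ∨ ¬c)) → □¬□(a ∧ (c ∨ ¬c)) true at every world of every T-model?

No, not valid

Tableau for the negation ¬(¬□(a ∧ (c ∨ ¬c)) → □¬□(a ∧ (c ∨ ¬c))):
1. ¬(¬□(a ∧ (c ∨ ¬c)) → □¬□(a ∧ (c ∨ ¬c))), u
2. ¬□(a ∧ (c ∨ ¬c)), u   [¬→-rule on 1]
3. ¬□¬□(a ∧ (c ∨ ¬c)), u   [¬→-rule on 1]
4. ¬(a ∧ (c ∨ ¬c)), v   [¬□-rule on 2: fresh world v, uRv]
5. ¬a, v   [¬∧-rule on 4 (branches; this branch)]
6. □(a ∧ (c ∨ ¬c)), w   [¬□-rule on 3: fresh world w, uRw]
7. a ∧ (c ∨ ¬c), w   [□-rule on 6 via wRw]
8. a, w   [∧-rule on 7]
9. c ∨ ¬c, w   [∧-rule on 7]
10. ¬c, w   [∨-rule on 9 (branches; this branch)]
Accessibility: uRu, uRv, uRw, vRv, wRw
The negation has an open branch (countermodel exists).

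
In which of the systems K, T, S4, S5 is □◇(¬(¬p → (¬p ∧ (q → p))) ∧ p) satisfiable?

T-tableau for the formula:
1. □◇(¬(¬p → (¬p ∧ (q → p))) ∧ p), 0
2. ◇(¬(¬p → (¬p ∧ (q → p))) ∧ p), 0
3. ¬(¬p → (¬p ∧ (q → p))) ∧ p, 1
4. ¬(¬p → (¬p ∧ (q → p))), 1
5. p, 1
6. ¬p, 1
7. ¬(¬p ∧ (q → p)), 1
Accessibility: 0R0, 0R1, 1R1
Branch closes: p and ¬p both at 1.
Every branch closes (one shown): unsatisfiable in T, hence also in S4, S5 (every S4/S5-frame is a T-frame).
K-tableau for the formula:
1. □◇(¬(¬p → (¬p ∧ (q → p))) ∧ p), 0
Complete open branch: satisfiable in K.

K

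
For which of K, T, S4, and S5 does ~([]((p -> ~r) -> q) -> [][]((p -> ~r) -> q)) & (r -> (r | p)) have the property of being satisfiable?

K, T

T-tableau for the formula:
1. ~([]((p -> ~r) -> q) -> [][]((p -> ~r) -> q)) & (r -> (r | p)), u
2. ~([]((p -> ~r) -> q) -> [][]((p -> ~r) -> q)), u
3. r -> (r | p), u
4. []((p -> ~r) -> q), u
5. ~[][]((p -> ~r) -> q), u
6. (p -> ~r) -> q, u
7. r | p, u
8. q, u
9. p, u
10. ~[]((p -> ~r) -> q), v
11. (p -> ~r) -> q, v
12. q, v
13. ~((p -> ~r) -> q), w
14. p -> ~r, w
15. ~q, w
16. ~r, w
Accessibility: uRu, uRv, vRv, vRw, wRw
Complete open branch: satisfiable in T, hence also in K (this T-model is also a K-model).
S4-tableau for the formula:
1. ~([]((p -> ~r) -> q) -> [][]((p -> ~r) -> q)) & (r -> (r | p)), u
2. ~([]((p -> ~r) -> q) -> [][]((p -> ~r) -> q)), u
3. r -> (r | p), u
4. []((p -> ~r) -> q), u
5. ~[][]((p -> ~r) -> q), u
6. (p -> ~r) -> q, u
7. r | p, u
8. ~(p -> ~r), u
9. p, u
10. r, u
11. ~[]((p -> ~r) -> q), v
12. (p -> ~r) -> q, v
13. ~(p -> ~r), v
14. p, v
15. r, v
16. ~((p -> ~r) -> q), w
17. p -> ~r, w
18. ~q, w
19. (p -> ~r) -> q, w
20. ~r, w
21. ~(p -> ~r), w
22. p, w
23. r, w
Accessibility: uRu, uRv, uRw, vRv, vRw, wRw
Branch closes: r and ~r both at w.
Every branch closes (one shown): unsatisfiable in S4, hence also in S5 (every S5-frame is an S4-frame).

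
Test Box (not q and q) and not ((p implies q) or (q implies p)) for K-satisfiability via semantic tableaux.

1. Box (not q and q) and not ((p implies q) or (q implies p)), u
2. Box (not q and q), u   [and-rule on 1]
3. not ((p implies q) or (q implies p)), u   [and-rule on 1]
4. not (p implies q), u   [neg-or-rule on 3]
5. not (q implies p), u   [neg-or-rule on 3]
6. p, u   [neg-implies-rule on 4]
7. not q, u   [neg-implies-rule on 4]
8. q, u   [neg-implies-rule on 5]
9. not p, u   [neg-implies-rule on 5]
Branch closes: q and not q both at u.
Every branch closes; the branch above is one of them.

No, unsatisfiable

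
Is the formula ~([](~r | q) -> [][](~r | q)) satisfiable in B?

1. ~([](~r | q) -> [][](~r | q)), u
2. [](~r | q), u
3. ~[][](~r | q), u
4. ~r | q, u
5. q, u
6. ~[](~r | q), v
7. ~r | q, v
8. q, v
9. ~(~r | q), w
10. r, w
11. ~q, w
Accessibility: uRu, uRv, vRu, vRv, vRw, wRv, wRw

Satisfiable (open branch found)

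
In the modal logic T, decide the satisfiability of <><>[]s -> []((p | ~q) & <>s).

Yes, satisfiable

1. <><>[]s -> []((p | ~q) & <>s), u
2. []((p | ~q) & <>s), u   [->-rule on 1 (branches; this branch)]
3. (p | ~q) & <>s, u   [[]-rule on 2 via uRu]
4. p | ~q, u   [&-rule on 3]
5. <>s, u   [&-rule on 3]
6. ~q, u   [|-rule on 4 (branches; this branch)]
7. s, v   [<>-rule on 5: fresh world v, uRv]
8. (p | ~q) & <>s, v   [[]-rule on 2 via uRv]
9. p | ~q, v   [&-rule on 8]
10. <>s, v   [&-rule on 8]
11. ~q, v   [|-rule on 9 (branches; this branch)]
12. s, w   [<>-rule on 10: fresh world w, vRw]
Accessibility: uRu, uRv, vRv, vRw, wRw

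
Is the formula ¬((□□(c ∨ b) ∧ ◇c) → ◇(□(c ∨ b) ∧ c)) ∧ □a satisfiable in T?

Unsatisfiable

1. ¬((□□(c ∨ b) ∧ ◇c) → ◇(□(c ∨ b) ∧ c)) ∧ □a, 0
2. ¬((□□(c ∨ b) ∧ ◇c) → ◇(□(c ∨ b) ∧ c)), 0
3. □a, 0
4. □□(c ∨ b) ∧ ◇c, 0
5. ¬◇(□(c ∨ b) ∧ c), 0
6. □□(c ∨ b), 0
7. ◇c, 0
8. a, 0
9. ¬(□(c ∨ b) ∧ c), 0
10. □(c ∨ b), 0
11. c ∨ b, 0
12. ¬□(c ∨ b), 0
13. b, 0
14. c, 1
15. a, 1
16. ¬(□(c ∨ b) ∧ c), 1
17. □(c ∨ b), 1
18. c ∨ b, 1
19. ¬□(c ∨ b), 1
20. b, 1
21. ¬(c ∨ b), 2
22. ¬c, 2
23. ¬b, 2
24. a, 2
25. ¬(□(c ∨ b) ∧ c), 2
26. □(c ∨ b), 2
27. c ∨ b, 2
28. b, 2
Accessibility: 0R0, 0R1, 0R2, 1R1, 2R2
Branch closes: b and ¬b both at 2.
(One branch shown.) All branches close.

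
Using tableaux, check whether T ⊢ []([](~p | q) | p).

Tableau for the negation ~[]([](~p | q) | p):
1. ~[]([](~p | q) | p), w0
2. ~([](~p | q) | p), w1
3. ~[](~p | q), w1
4. ~p, w1
5. ~(~p | q), w2
6. p, w2
7. ~q, w2
Accessibility: w0Rw0, w0Rw1, w1Rw1, w1Rw2, w2Rw2
The negation has an open branch (countermodel exists).

No, not valid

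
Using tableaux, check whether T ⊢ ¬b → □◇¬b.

Tableau for the negation ¬(¬b → □◇¬b):
1. ¬(¬b → □◇¬b), w0
2. ¬b, w0   [¬→-rule on 1]
3. ¬□◇¬b, w0   [¬→-rule on 1]
4. ¬◇¬b, w1   [¬□-rule on 3: fresh world w1, w0Rw1]
5. b, w1   [¬◇-rule on 4 via w1Rw1]
Accessibility: w0Rw0, w0Rw1, w1Rw1
The negation has an open branch (countermodel exists).

No, not valid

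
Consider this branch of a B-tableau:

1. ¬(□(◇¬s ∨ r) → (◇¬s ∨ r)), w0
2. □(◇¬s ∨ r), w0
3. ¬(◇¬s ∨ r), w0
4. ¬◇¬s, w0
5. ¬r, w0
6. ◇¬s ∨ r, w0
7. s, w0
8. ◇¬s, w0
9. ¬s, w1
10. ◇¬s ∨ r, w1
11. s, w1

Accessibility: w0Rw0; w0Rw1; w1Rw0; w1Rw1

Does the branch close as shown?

Yes, closed

Both s and ¬s appear at w1.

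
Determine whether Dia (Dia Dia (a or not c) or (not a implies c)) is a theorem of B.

Tableau for the negation not Dia (Dia Dia (a or not c) or (not a implies c)):
1. not Dia (Dia Dia (a or not c) or (not a implies c)), u
2. not (Dia Dia (a or not c) or (not a implies c)), u   [neg-Dia-rule on 1 via uRu]
3. not Dia Dia (a or not c), u   [neg-or-rule on 2]
4. not (not a implies c), u   [neg-or-rule on 2]
5. not a, u   [neg-implies-rule on 4]
6. not c, u   [neg-implies-rule on 4]
7. not Dia (a or not c), u   [neg-Dia-rule on 3 via uRu]
8. not (a or not c), u   [neg-Dia-rule on 7 via uRu]
9. c, u   [neg-or-rule on 8]
Accessibility: uRu
Branch closes: c and not c both at u.
All branches of the negation close; one closing branch shown above.

Valid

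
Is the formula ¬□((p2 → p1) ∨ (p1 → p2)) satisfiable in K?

Unsatisfiable (every branch closes)

1. ¬□((p2 → p1) ∨ (p1 → p2)), w0
2. ¬((p2 → p1) ∨ (p1 → p2)), w1
3. ¬(p2 → p1), w1
4. ¬(p1 → p2), w1
5. p2, w1
6. ¬p1, w1
7. p1, w1
8. ¬p2, w1
Accessibility: w0Rw1
Branch closes: p1 and ¬p1 both at w1.
Every branch closes; the branch above is one of them.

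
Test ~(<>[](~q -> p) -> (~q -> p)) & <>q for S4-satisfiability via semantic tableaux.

Satisfiable (open branch found)

1. ~(<>[](~q -> p) -> (~q -> p)) & <>q, w0
2. ~(<>[](~q -> p) -> (~q -> p)), w0
3. <>q, w0
4. <>[](~q -> p), w0
5. ~(~q -> p), w0
6. ~q, w0
7. ~p, w0
8. q, w1
9. [](~q -> p), w2
10. ~q -> p, w2
11. p, w2
Accessibility: w0Rw0, w0Rw1, w0Rw2, w1Rw1, w2Rw2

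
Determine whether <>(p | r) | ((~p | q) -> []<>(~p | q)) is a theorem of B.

Tableau for the negation ~(<>(p | r) | ((~p | q) -> []<>(~p | q))):
1. ~(<>(p | r) | ((~p | q) -> []<>(~p | q))), u
2. ~<>(p | r), u   [~|-rule on 1]
3. ~((~p | q) -> []<>(~p | q)), u   [~|-rule on 1]
4. ~p | q, u   [~->-rule on 3]
5. ~[]<>(~p | q), u   [~->-rule on 3]
6. ~(p | r), u   [~<>-rule on 2 via uRu]
7. ~p, u   [~|-rule on 6]
8. ~r, u   [~|-rule on 6]
9. q, u   [|-rule on 4 (branches; this branch)]
10. ~<>(~p | q), v   [~[]-rule on 5: fresh world v, uRv]
11. ~(p | r), v   [~<>-rule on 2 via uRv]
12. ~p, v   [~|-rule on 11]
13. ~r, v   [~|-rule on 11]
14. ~(~p | q), u   [~<>-rule on 10 via vRu]
15. p, u   [~|-rule on 14]
16. ~q, u   [~|-rule on 14]
Accessibility: uRu, uRv, vRu, vRv
Branch closes: p and ~p both at u.
All branches of the negation close; one closing branch shown above.

Valid in B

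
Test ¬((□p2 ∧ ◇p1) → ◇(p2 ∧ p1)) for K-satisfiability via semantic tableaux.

1. ¬((□p2 ∧ ◇p1) → ◇(p2 ∧ p1)), w0
2. □p2 ∧ ◇p1, w0
3. ¬◇(p2 ∧ p1), w0
4. □p2, w0
5. ◇p1, w0
6. p1, w1
7. ¬(p2 ∧ p1), w1
8. p2, w1
9. ¬p1, w1
Accessibility: w0Rw1
Branch closes: p1 and ¬p1 both at w1.
Every branch closes; the branch above is one of them.

Unsatisfiable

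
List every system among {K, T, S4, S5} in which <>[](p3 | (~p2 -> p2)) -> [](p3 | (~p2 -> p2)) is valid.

S5

S4-tableau for the negation ~(<>[](p3 | (~p2 -> p2)) -> [](p3 | (~p2 -> p2))):
1. ~(<>[](p3 | (~p2 -> p2)) -> [](p3 | (~p2 -> p2))), w0
2. <>[](p3 | (~p2 -> p2)), w0
3. ~[](p3 | (~p2 -> p2)), w0
4. [](p3 | (~p2 -> p2)), w1
5. p3 | (~p2 -> p2), w1
6. ~p2 -> p2, w1
7. p2, w1
8. ~(p3 | (~p2 -> p2)), w2
9. ~p3, w2
10. ~(~p2 -> p2), w2
11. ~p2, w2
Accessibility: w0Rw0, w0Rw1, w0Rw2, w1Rw1, w2Rw2
Complete open branch: countermodel on an S4-frame, so not valid in S4, nor in K, T (the same frame is also a K-frame and a T-frame).
S5-tableau for the negation ~(<>[](p3 | (~p2 -> p2)) -> [](p3 | (~p2 -> p2))):
1. ~(<>[](p3 | (~p2 -> p2)) -> [](p3 | (~p2 -> p2))), w0
2. <>[](p3 | (~p2 -> p2)), w0
3. ~[](p3 | (~p2 -> p2)), w0
4. [](p3 | (~p2 -> p2)), w1
5. p3 | (~p2 -> p2), w0
6. p3 | (~p2 -> p2), w1
7. ~p2 -> p2, w0
8. ~p2 -> p2, w1
9. p2, w0
10. p2, w1
11. ~(p3 | (~p2 -> p2)), w2
12. ~p3, w2
13. ~(~p2 -> p2), w2
14. ~p2, w2
15. p3 | (~p2 -> p2), w2
16. ~p2 -> p2, w2
17. p2, w2
Accessibility: w0Rw0, w0Rw1, w0Rw2, w1Rw0, w1Rw1, w1Rw2, w2Rw0, w2Rw1, w2Rw2
Branch closes: p2 and ~p2 both at w2.
Every branch closes (one shown): valid in S5.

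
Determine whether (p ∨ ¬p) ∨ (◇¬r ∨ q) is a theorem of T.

Yes, valid

Tableau for the negation ¬((p ∨ ¬p) ∨ (◇¬r ∨ q)):
1. ¬((p ∨ ¬p) ∨ (◇¬r ∨ q)), w0
2. ¬(p ∨ ¬p), w0
3. ¬(◇¬r ∨ q), w0
4. ¬p, w0
5. p, w0
Accessibility: w0Rw0
Branch closes: p and ¬p both at w0.
Every branch of the negation's tableau closes; the branch above is one of them.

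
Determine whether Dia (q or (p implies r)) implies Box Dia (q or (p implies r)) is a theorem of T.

Invalid (countermodel exists)

Tableau for the negation not (Dia (q or (p implies r)) implies Box Dia (q or (p implies r))):
1. not (Dia (q or (p implies r)) implies Box Dia (q or (p implies r))), w0
2. Dia (q or (p implies r)), w0
3. not Box Dia (q or (p implies r)), w0
4. q or (p implies r), w1
5. p implies r, w1
6. r, w1
7. not Dia (q or (p implies r)), w2
8. not (q or (p implies r)), w2
9. not q, w2
10. not (p implies r), w2
11. p, w2
12. not r, w2
Accessibility: w0Rw0, w0Rw1, w0Rw2, w1Rw1, w2Rw2
The negation has an open branch (countermodel exists).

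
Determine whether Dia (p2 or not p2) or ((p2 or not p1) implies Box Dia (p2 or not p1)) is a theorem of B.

Yes, valid

Tableau for the negation not (Dia (p2 or not p2) or ((p2 or not p1) implies Box Dia (p2 or not p1))):
1. not (Dia (p2 or not p2) or ((p2 or not p1) implies Box Dia (p2 or not p1))), 0
2. not Dia (p2 or not p2), 0
3. not ((p2 or not p1) implies Box Dia (p2 or not p1)), 0
4. p2 or not p1, 0
5. not Box Dia (p2 or not p1), 0
6. not (p2 or not p2), 0
7. not p2, 0
8. p2, 0
Accessibility: 0R0
Branch closes: p2 and not p2 both at 0.
All branches of the negation close; one closing branch shown above.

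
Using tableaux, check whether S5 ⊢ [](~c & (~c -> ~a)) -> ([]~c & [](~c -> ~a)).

Tableau for the negation ~([](~c & (~c -> ~a)) -> ([]~c & [](~c -> ~a))):
1. ~([](~c & (~c -> ~a)) -> ([]~c & [](~c -> ~a))), u
2. [](~c & (~c -> ~a)), u
3. ~([]~c & [](~c -> ~a)), u
4. ~c & (~c -> ~a), u
5. ~c, u
6. ~c -> ~a, u
7. ~[](~c -> ~a), u
8. ~a, u
9. ~(~c -> ~a), v
10. ~c, v
11. a, v
12. ~c & (~c -> ~a), v
13. ~c -> ~a, v
14. ~a, v
Accessibility: uRu, uRv, vRu, vRv
Branch closes: a and ~a both at v.
Every branch of the negation's tableau closes; the branch above is one of them.

Yes, valid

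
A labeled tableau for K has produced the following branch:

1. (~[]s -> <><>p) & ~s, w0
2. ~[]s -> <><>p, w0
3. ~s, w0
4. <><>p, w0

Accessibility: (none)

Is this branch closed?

No, open

No world carries both an atom and its negation.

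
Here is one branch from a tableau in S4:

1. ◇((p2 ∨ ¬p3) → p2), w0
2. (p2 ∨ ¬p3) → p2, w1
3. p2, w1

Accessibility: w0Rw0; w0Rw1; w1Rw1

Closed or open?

There is no literal clash: for every atom and world, at most one sign appears.

No, open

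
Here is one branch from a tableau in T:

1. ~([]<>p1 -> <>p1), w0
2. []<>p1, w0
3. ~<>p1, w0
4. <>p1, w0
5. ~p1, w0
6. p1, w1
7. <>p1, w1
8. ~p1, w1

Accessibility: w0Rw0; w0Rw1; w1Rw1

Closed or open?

Closed

Both p1 and ~p1 appear at w1.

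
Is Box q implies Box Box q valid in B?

Tableau for the negation not (Box q implies Box Box q):
1. not (Box q implies Box Box q), w0
2. Box q, w0   [neg-implies-rule on 1]
3. not Box Box q, w0   [neg-implies-rule on 1]
4. q, w0   [Box-rule on 2 via w0Rw0]
5. not Box q, w1   [neg-Box-rule on 3: fresh world w1, w0Rw1]
6. q, w1   [Box-rule on 2 via w0Rw1]
7. not q, w2   [neg-Box-rule on 5: fresh world w2, w1Rw2]
Accessibility: w0Rw0, w0Rw1, w1Rw0, w1Rw1, w1Rw2, w2Rw1, w2Rw2
The negation has an open branch (countermodel exists).

Not valid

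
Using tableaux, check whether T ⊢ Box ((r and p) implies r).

Tableau for the negation not Box ((r and p) implies r):
1. not Box ((r and p) implies r), w0
2. not ((r and p) implies r), w1
3. r and p, w1
4. not r, w1
5. r, w1
6. p, w1
Accessibility: w0Rw0, w0Rw1, w1Rw1
Branch closes: r and not r both at w1.
Every branch of the negation's tableau closes; the branch above is one of them.

Yes, valid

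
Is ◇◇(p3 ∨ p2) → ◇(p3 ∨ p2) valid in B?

Tableau for the negation ¬(◇◇(p3 ∨ p2) → ◇(p3 ∨ p2)):
1. ¬(◇◇(p3 ∨ p2) → ◇(p3 ∨ p2)), u
2. ◇◇(p3 ∨ p2), u   [¬→-rule on 1]
3. ¬◇(p3 ∨ p2), u   [¬→-rule on 1]
4. ¬(p3 ∨ p2), u   [¬◇-rule on 3 via uRu]
5. ¬p3, u   [¬∨-rule on 4]
6. ¬p2, u   [¬∨-rule on 4]
7. ◇(p3 ∨ p2), v   [◇-rule on 2: fresh world v, uRv]
8. ¬(p3 ∨ p2), v   [¬◇-rule on 3 via uRv]
9. ¬p3, v   [¬∨-rule on 8]
10. ¬p2, v   [¬∨-rule on 8]
11. p3 ∨ p2, w   [◇-rule on 7: fresh world w, vRw]
12. p2, w   [∨-rule on 11 (branches; this branch)]
Accessibility: uRu, uRv, vRu, vRv, vRw, wRv, wRw
The negation has an open branch (countermodel exists).

No, not valid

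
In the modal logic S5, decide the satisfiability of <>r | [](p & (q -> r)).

Yes, satisfiable

1. <>r | [](p & (q -> r)), u
2. [](p & (q -> r)), u
3. p & (q -> r), u
4. p, u
5. q -> r, u
6. r, u
Accessibility: uRu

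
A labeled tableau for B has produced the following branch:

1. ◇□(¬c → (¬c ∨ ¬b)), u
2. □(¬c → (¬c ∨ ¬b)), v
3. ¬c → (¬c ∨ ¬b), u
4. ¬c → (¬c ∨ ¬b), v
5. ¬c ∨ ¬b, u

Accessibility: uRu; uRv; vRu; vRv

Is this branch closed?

Not closed

There is no literal clash: for every atom and world, at most one sign appears.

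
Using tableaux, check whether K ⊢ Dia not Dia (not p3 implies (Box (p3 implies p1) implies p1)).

Tableau for the negation not Dia not Dia (not p3 implies (Box (p3 implies p1) implies p1)):
1. not Dia not Dia (not p3 implies (Box (p3 implies p1) implies p1)), w0
The negation has an open branch (countermodel exists).

Not valid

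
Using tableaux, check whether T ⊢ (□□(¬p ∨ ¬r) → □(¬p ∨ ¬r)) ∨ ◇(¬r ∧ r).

Tableau for the negation ¬((□□(¬p ∨ ¬r) → □(¬p ∨ ¬r)) ∨ ◇(¬r ∧ r)):
1. ¬((□□(¬p ∨ ¬r) → □(¬p ∨ ¬r)) ∨ ◇(¬r ∧ r)), w0
2. ¬(□□(¬p ∨ ¬r) → □(¬p ∨ ¬r)), w0
3. ¬◇(¬r ∧ r), w0
4. □□(¬p ∨ ¬r), w0
5. ¬□(¬p ∨ ¬r), w0
6. ¬(¬r ∧ r), w0
7. □(¬p ∨ ¬r), w0
8. ¬p ∨ ¬r, w0
9. ¬r, w0
10. ¬(¬p ∨ ¬r), w1
11. p, w1
12. r, w1
13. ¬(¬r ∧ r), w1
14. □(¬p ∨ ¬r), w1
15. ¬p ∨ ¬r, w1
16. ¬r, w1
Accessibility: w0Rw0, w0Rw1, w1Rw1
Branch closes: r and ¬r both at w1.
All branches of the negation close; one closing branch shown above.

Yes, valid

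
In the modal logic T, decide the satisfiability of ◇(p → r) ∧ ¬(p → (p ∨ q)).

1. ◇(p → r) ∧ ¬(p → (p ∨ q)), u
2. ◇(p → r), u
3. ¬(p → (p ∨ q)), u
4. p, u
5. ¬(p ∨ q), u
6. ¬p, u
7. ¬q, u
Accessibility: uRu
Branch closes: p and ¬p both at u.
Every branch closes; the branch above is one of them.

No, unsatisfiable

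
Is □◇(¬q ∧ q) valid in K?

Tableau for the negation ¬□◇(¬q ∧ q):
1. ¬□◇(¬q ∧ q), w0
2. ¬◇(¬q ∧ q), w1
Accessibility: w0Rw1
The negation has an open branch (countermodel exists).

Invalid (countermodel exists)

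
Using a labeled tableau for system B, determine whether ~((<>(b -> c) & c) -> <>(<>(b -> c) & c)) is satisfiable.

1. ~((<>(b -> c) & c) -> <>(<>(b -> c) & c)), u
2. <>(b -> c) & c, u   [~->-rule on 1]
3. ~<>(<>(b -> c) & c), u   [~->-rule on 1]
4. <>(b -> c), u   [&-rule on 2]
5. c, u   [&-rule on 2]
6. ~(<>(b -> c) & c), u   [~<>-rule on 3 via uRu]
7. ~<>(b -> c), u   [~&-rule on 6 (branches; this branch)]
8. ~(b -> c), u   [~<>-rule on 7 via uRu]
9. b, u   [~->-rule on 8]
10. ~c, u   [~->-rule on 8]
Accessibility: uRu
Branch closes: c and ~c both at u.
Every branch closes; the branch above is one of them.

Unsatisfiable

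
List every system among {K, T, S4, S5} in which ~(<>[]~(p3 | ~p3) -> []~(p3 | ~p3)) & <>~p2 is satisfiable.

K-tableau for the formula:
1. ~(<>[]~(p3 | ~p3) -> []~(p3 | ~p3)) & <>~p2, 0
2. ~(<>[]~(p3 | ~p3) -> []~(p3 | ~p3)), 0   [&-rule on 1]
3. <>~p2, 0   [&-rule on 1]
4. <>[]~(p3 | ~p3), 0   [~->-rule on 2]
5. ~[]~(p3 | ~p3), 0   [~->-rule on 2]
6. ~p2, 1   [<>-rule on 3: fresh world 1, 0R1]
7. []~(p3 | ~p3), 2   [<>-rule on 4: fresh world 2, 0R2]
8. p3 | ~p3, 3   [~[]-rule on 5: fresh world 3, 0R3]
9. ~p3, 3   [|-rule on 8 (branches; this branch)]
Accessibility: 0R1, 0R2, 0R3
Complete open branch: satisfiable in K.
T-tableau for the formula:
1. ~(<>[]~(p3 | ~p3) -> []~(p3 | ~p3)) & <>~p2, 0
2. ~(<>[]~(p3 | ~p3) -> []~(p3 | ~p3)), 0   [&-rule on 1]
3. <>~p2, 0   [&-rule on 1]
4. <>[]~(p3 | ~p3), 0   [~->-rule on 2]
5. ~[]~(p3 | ~p3), 0   [~->-rule on 2]
6. ~p2, 1   [<>-rule on 3: fresh world 1, 0R1]
7. []~(p3 | ~p3), 2   [<>-rule on 4: fresh world 2, 0R2]
8. ~(p3 | ~p3), 2   [[]-rule on 7 via 2R2]
9. ~p3, 2   [~|-rule on 8]
10. p3, 2   [~|-rule on 8]
Accessibility: 0R0, 0R1, 0R2, 1R1, 2R2
Branch closes: p3 and ~p3 both at 2.
Every branch closes (one shown): unsatisfiable in T, hence also in S4, S5 (every S4/S5-frame is a T-frame).

K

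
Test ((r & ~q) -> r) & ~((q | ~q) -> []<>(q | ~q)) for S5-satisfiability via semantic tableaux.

Unsatisfiable

1. ((r & ~q) -> r) & ~((q | ~q) -> []<>(q | ~q)), w0
2. (r & ~q) -> r, w0   [&-rule on 1]
3. ~((q | ~q) -> []<>(q | ~q)), w0   [&-rule on 1]
4. q | ~q, w0   [~->-rule on 3]
5. ~[]<>(q | ~q), w0   [~->-rule on 3]
6. ~(r & ~q), w0   [->-rule on 2 (branches; this branch)]
7. ~q, w0   [|-rule on 4 (branches; this branch)]
8. ~r, w0   [~&-rule on 6 (branches; this branch)]
9. ~<>(q | ~q), w1   [~[]-rule on 5: fresh world w1, w0Rw1]
10. ~(q | ~q), w0   [~<>-rule on 9 via w1Rw0]
11. q, w0   [~|-rule on 10]
Accessibility: w0Rw0, w0Rw1, w1Rw0, w1Rw1
Branch closes: q and ~q both at w0.
(One branch shown.) All branches close.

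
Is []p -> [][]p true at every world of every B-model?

No, not valid

Tableau for the negation ~([]p -> [][]p):
1. ~([]p -> [][]p), 0
2. []p, 0
3. ~[][]p, 0
4. p, 0
5. ~[]p, 1
6. p, 1
7. ~p, 2
Accessibility: 0R0, 0R1, 1R0, 1R1, 1R2, 2R1, 2R2
The negation has an open branch (countermodel exists).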